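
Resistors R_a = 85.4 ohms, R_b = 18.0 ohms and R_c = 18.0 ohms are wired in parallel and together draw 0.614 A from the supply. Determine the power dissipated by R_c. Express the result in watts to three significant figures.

We need the common branch voltage; get it from I_total × R_eq, then P = V²/R for the branch.
1/R_eq = 1/85.4 + 1/18.0 + 1/18.0 ⇒ R_eq = 8.142 Ω
V = I_total × R_eq = 0.6140 × 8.142 = 4.999 V
P_R_c = V² / R_c = (4.999)² / 18.0 = 1.388 W

1.39 W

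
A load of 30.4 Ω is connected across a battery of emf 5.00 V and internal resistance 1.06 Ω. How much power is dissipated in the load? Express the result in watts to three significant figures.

With r and R in series, I = ε/(r+R); the load dissipates I²R.
I = ε / (r + R) = 5.00 / (1.06 + 30.4) = 0.1589 A
P_load = I² R = (0.1589)² × 30.4 = 0.7679 W

0.768 W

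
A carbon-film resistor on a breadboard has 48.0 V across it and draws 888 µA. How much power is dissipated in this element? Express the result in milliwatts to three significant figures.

42.6 mW

V and I are known directly — P = V I, no intermediate step needed.
P = 48.0 V × 0.0008880 A = 0.04262 W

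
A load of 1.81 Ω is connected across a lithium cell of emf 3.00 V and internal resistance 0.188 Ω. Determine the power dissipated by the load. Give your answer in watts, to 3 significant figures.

The internal resistance and the load are in series, so the same I flows through both; get I from ε/(r+R), then I²R for the load.
I = ε / (r + R) = 3.00 / (0.188 + 1.81) = 1.502 A
P_load = I² R = (1.502)² × 1.81 = 4.081 W

4.08 W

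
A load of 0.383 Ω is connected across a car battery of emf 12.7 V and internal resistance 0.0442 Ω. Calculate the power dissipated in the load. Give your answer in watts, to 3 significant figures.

338 W

Find the circuit current first, then P = I²R for the load (series elements share I).
I = ε / (r + R) = 12.7 / (0.0442 + 0.383) = 29.73 A
P_load = I² R = (29.73)² × 0.383 = 338.5 W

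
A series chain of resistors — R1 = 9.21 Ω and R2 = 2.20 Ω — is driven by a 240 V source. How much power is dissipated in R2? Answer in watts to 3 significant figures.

973 W

Every series element carries the same I. Get I from the total resistance, then P = I² × R2.
R_total = 9.21 + 2.20 = 11.41 Ω
I = V / R_total = 240 / 11.41 = 21.03 A
P_R2 = I² × R2 = (21.03)² × 2.20 = 973.4 W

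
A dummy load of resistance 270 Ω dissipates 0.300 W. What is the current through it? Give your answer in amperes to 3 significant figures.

From P = V I = I²R = V²/R, with the two given quantities we get I = √(P / R).
I = √(0.300 / 270) = 0.03333 A

0.0333 A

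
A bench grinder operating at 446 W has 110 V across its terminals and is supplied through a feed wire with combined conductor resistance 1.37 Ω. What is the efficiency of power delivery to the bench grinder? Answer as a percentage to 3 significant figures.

95.2 %

I = P / V = 446 / 110 = 4.055 A through the feed wire.
P_line = I² R_line = (4.055)² × 1.37 = 22.52 W
P_source = P_load + P_line = 446.0 + 22.52 = 468.5 W
η = P_load / P_source = 446.0 / 468.5 = 0.9519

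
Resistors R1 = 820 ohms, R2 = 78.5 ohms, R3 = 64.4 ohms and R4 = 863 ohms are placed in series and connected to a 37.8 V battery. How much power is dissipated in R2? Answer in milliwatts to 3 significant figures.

33.6 mW

The current is common to all series resistors; compute it, then apply P = I²R for the target.
R_total = 820 + 78.5 + 64.4 + 863 = 1826 Ω
I = V / R_total = 37.8 / 1826 = 0.02070 A
P_R2 = I² × R2 = (0.02070)² × 78.5 = 0.03364 W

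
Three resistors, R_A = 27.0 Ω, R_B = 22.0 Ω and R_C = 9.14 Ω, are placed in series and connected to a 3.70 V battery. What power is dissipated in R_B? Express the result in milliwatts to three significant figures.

89.1 mW

In a series string the same current flows through every resistor — find that current, then P = I²R for the one we want.
R_total = 27.0 + 22.0 + 9.14 = 58.14 Ω
I = V / R_total = 3.70 / 58.14 = 0.06364 A
P_R_B = I² × R_B = (0.06364)² × 22.0 = 0.08910 W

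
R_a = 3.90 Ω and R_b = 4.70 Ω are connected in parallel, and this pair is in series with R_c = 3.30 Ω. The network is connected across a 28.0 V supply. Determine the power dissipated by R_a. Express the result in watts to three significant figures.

Collapse the R_a‖R_b pair into one equivalent R_p; then R_p and R_c form a series string.
R_p = (3.90×4.70)/(3.90+4.70) = 2.131 Ω
R_total = R_p + 3.30 = 2.131 + 3.30 = 5.431 Ω
I = V / R_total = 28.0 / 5.431 = 5.155 A
Voltage across the parallel pair: V_p = I × R_p = 5.155 × 2.131 = 10.99 V
R_a has V_p across it, so P = V_p²/R_a.
P_R_a = (10.99)² / 3.90 = 30.96 W

31.0 W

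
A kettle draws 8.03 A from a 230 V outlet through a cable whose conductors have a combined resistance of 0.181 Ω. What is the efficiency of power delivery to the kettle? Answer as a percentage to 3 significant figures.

The cable carries the full 8.03 A.
P_line = I² R_line = (8.030)² × 0.181 = 11.67 W
P_source = V I = 230 × 8.030 = 1847 W; P_load = 1835 W
η = P_load / P_source = 1835 / 1847 = 0.9937

99.4 %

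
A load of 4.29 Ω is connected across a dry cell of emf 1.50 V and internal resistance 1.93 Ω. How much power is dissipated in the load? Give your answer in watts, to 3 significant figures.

0.249 W

With r and R in series, I = ε/(r+R); the load dissipates I²R.
I = ε / (r + R) = 1.50 / (1.93 + 4.29) = 0.2412 A
P_load = I² R = (0.2412)² × 4.29 = 0.2495 W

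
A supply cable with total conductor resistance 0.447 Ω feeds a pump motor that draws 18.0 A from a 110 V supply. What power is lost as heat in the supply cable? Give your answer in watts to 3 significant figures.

145 W

The supply cable and load are in series, so the same current flows in both; the loss is I²R_line.
The supply cable carries the full 18.0 A.
P_line = I² R_line = (18.00)² × 0.447 = 144.8 W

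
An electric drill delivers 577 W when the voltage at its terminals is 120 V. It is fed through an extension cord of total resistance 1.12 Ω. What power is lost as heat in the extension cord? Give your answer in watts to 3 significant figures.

The extension cord is a series resistance carrying the load current; its dissipation is I²R_line.
I = P / V = 577 / 120 = 4.808 A through the extension cord.
P_line = I² R_line = (4.808)² × 1.12 = 25.89 W

25.9 W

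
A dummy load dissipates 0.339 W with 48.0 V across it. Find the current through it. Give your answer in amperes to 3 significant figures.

From P = V I = I²R = V²/R, with the two given quantities we get I = P / V.
I = 0.339 / 48.0 = 0.007063 A

0.00706 A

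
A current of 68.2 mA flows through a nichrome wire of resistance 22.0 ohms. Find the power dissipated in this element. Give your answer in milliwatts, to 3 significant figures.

Current and resistance are given, so P = I²R is the direct form.
P = (0.06820 A)² × 22.0 Ω = 0.1023 W

102 mW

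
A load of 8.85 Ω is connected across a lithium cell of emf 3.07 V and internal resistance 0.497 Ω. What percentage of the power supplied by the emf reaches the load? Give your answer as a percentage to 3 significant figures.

94.7 %

Both r and R carry the same current, so the power split is just the resistance split: η = R/(R+r).
η = R / (R + r) = 8.85 / (8.85 + 0.497) = 0.9468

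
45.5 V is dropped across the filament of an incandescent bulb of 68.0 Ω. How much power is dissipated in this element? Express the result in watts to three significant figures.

30.4 W

V and R are stated; P = V²/R avoids computing the current.
P = (45.5 V)² / 68.0 Ω = 30.44 W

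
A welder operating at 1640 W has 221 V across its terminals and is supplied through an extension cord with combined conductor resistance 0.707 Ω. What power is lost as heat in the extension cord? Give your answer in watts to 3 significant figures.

The extension cord and load are in series, so the same current flows in both; the loss is I²R_line.
I = P / V = 1640 / 221 = 7.421 A through the extension cord.
P_line = I² R_line = (7.421)² × 0.707 = 38.93 W

38.9 W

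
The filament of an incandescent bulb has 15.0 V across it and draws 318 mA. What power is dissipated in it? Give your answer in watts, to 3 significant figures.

4.77 W

Both the voltage across and the current through the element are known, so P = V I applies directly.
P = 15.0 V × 0.3180 A = 4.770 W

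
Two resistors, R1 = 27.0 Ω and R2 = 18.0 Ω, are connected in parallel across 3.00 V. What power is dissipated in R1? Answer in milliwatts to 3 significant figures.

333 mW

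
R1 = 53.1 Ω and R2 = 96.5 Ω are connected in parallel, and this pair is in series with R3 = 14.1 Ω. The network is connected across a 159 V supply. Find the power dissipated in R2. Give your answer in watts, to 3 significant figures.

131 W

Collapse the R1‖R2 pair into one equivalent R_p; then R_p and R3 form a series string.
R_p = (53.1×96.5)/(53.1+96.5) = 34.25 Ω
R_total = R_p + 14.1 = 34.25 + 14.1 = 48.35 Ω
I = V / R_total = 159 / 48.35 = 3.288 A
Voltage across the parallel pair: V_p = I × R_p = 3.288 × 34.25 = 112.6 V
Use P = V²/R for R2 with V = V_p.
P_R2 = (112.6)² / 96.5 = 131.5 W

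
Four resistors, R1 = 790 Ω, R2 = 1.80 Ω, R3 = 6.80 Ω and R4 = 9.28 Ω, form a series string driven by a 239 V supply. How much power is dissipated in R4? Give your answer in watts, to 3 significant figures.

0.812 W

Series elements share the same current, so find I first, then use P = I²R.
R_total = 790 + 1.80 + 6.80 + 9.28 = 807.9 Ω
I = V / R_total = 239 / 807.9 = 0.2958 A
P_R4 = I² × R4 = (0.2958)² × 9.28 = 0.8122 W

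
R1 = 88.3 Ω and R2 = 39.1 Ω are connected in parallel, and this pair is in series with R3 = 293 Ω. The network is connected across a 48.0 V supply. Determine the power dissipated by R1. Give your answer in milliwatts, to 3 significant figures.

Combine R1 and R2 into their parallel equivalent first, reducing the network to two series resistors.
R_p = (88.3×39.1)/(88.3+39.1) = 27.10 Ω
R_total = R_p + 293 = 27.10 + 293 = 320.1 Ω
I = V / R_total = 48.0 / 320.1 = 0.1500 A
Voltage across the parallel pair: V_p = I × R_p = 0.1500 × 27.10 = 4.064 V
R1 has V_p across it, so P = V_p²/R1.
P_R1 = (4.064)² / 88.3 = 0.1870 W

187 mW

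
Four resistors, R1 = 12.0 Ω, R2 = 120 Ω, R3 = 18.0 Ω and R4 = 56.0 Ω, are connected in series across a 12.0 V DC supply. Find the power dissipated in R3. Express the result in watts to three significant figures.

0.0611 W

Since the resistors are in series they all carry the loop current I = V/R_total; the power in any one is I²R.
R_total = 12.0 + 120 + 18.0 + 56.0 = 206.0 Ω
I = V / R_total = 12.0 / 206.0 = 0.05825 A
P_R3 = I² × R3 = (0.05825)² × 18.0 = 0.06108 W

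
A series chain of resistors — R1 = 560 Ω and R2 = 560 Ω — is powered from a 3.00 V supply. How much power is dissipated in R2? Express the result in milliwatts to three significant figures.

Every series element carries the same I. Get I from the total resistance, then P = I² × R2.
R_total = 560 + 560 = 1120 Ω
I = V / R_total = 3.00 / 1120 = 0.002679 A
P_R2 = I² × R2 = (0.002679)² × 560 = 0.004018 W

4.02 mW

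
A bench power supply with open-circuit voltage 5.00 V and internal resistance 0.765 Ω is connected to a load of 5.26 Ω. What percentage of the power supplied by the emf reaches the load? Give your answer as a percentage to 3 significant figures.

The source delivers εI, of which I²R reaches the load and I²r is lost; since I is common, η = R/(R+r).
η = R / (R + r) = 5.26 / (5.26 + 0.765) = 0.8730

87.3 %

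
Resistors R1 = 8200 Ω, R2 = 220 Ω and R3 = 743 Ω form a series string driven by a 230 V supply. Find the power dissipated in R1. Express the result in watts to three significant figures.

5.17 W

The current is common to all series resistors; compute it, then apply P = I²R for the target.
R_total = 8200 + 220 + 743 = 9163 Ω
I = V / R_total = 230 / 9163 = 0.02510 A
P_R1 = I² × R1 = (0.02510)² × 8200 = 5.166 W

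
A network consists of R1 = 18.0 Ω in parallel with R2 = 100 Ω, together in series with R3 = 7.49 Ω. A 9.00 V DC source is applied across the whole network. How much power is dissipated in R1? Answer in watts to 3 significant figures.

2.02 W

Combine R1 and R2 into their parallel equivalent first, reducing the network to two series resistors.
R_p = (18.0×100)/(18.0+100) = 15.25 Ω
R_total = R_p + 7.49 = 15.25 + 7.49 = 22.74 Ω
I = V / R_total = 9.00 / 22.74 = 0.3957 A
Voltage across the parallel pair: V_p = I × R_p = 0.3957 × 15.25 = 6.036 V
Use P = V²/R for R1 with V = V_p.
P_R1 = (6.036)² / 18.0 = 2.024 W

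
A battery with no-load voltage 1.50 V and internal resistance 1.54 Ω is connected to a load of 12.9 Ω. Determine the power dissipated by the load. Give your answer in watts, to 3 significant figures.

Load and internal resistance form a series loop — compute the loop current, then the load power via I²R.
I = ε / (r + R) = 1.50 / (1.54 + 12.9) = 0.1039 A
P_load = I² R = (0.1039)² × 12.9 = 0.1392 W

0.139 W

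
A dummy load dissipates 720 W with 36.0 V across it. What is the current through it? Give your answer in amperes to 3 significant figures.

20.0 A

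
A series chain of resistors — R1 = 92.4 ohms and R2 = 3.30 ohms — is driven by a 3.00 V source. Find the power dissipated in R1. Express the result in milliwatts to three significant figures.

Since the resistors are in series they all carry the loop current I = V/R_total; the power in any one is I²R.
R_total = 92.4 + 3.30 = 95.70 Ω
I = V / R_total = 3.00 / 95.70 = 0.03135 A
P_R1 = I² × R1 = (0.03135)² × 92.4 = 0.09080 W

90.8 mW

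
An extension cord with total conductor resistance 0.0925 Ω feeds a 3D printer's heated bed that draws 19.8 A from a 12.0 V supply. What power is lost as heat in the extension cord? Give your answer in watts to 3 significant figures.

The extension cord is a series resistance carrying the load current; its dissipation is I²R_line.
The extension cord carries the full 19.8 A.
P_line = I² R_line = (19.80)² × 0.0925 = 36.26 W

36.3 W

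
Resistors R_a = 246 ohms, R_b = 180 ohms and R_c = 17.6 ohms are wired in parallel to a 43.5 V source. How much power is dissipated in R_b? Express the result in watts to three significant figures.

10.5 W

Parallel branches share the same voltage; P = V²/R gives the branch power in one step.
P_R_b = V² / R_b = (43.5)² / 180 Ω = 10.51 W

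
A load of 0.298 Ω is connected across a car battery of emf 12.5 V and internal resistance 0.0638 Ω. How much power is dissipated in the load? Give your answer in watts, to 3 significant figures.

Find the circuit current first, then P = I²R for the load (series elements share I).
I = ε / (r + R) = 12.5 / (0.0638 + 0.298) = 34.55 A
P_load = I² R = (34.55)² × 0.298 = 355.7 W

356 W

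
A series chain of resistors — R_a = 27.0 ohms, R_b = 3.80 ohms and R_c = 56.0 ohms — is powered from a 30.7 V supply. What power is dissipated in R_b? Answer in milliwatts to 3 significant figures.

The current is common to all series resistors; compute it, then apply P = I²R for the target.
R_total = 27.0 + 3.80 + 56.0 = 86.80 Ω
I = V / R_total = 30.7 / 86.80 = 0.3537 A
P_R_b = I² × R_b = (0.3537)² × 3.80 = 0.4754 W

475 mW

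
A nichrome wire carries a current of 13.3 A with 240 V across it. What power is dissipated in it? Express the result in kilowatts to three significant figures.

With V and I both given, power follows immediately from P = V I.
P = 240 V × 13.30 A = 3192 W

3.19 kW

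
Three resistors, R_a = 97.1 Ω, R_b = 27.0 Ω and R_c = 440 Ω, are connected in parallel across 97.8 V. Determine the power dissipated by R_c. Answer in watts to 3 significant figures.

21.7 W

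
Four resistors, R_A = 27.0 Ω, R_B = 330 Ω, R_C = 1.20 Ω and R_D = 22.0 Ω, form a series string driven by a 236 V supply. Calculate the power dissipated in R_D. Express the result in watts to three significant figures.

8.48 W

Since the resistors are in series they all carry the loop current I = V/R_total; the power in any one is I²R.
R_total = 27.0 + 330 + 1.20 + 22.0 = 380.2 Ω
I = V / R_total = 236 / 380.2 = 0.6207 A
P_R_D = I² × R_D = (0.6207)² × 22.0 = 8.477 W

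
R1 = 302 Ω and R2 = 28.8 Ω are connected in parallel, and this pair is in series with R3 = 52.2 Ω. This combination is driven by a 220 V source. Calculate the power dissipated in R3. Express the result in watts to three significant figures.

Collapse the R1‖R2 pair into one equivalent R_p; then R_p and R3 form a series string.
R_p = (302×28.8)/(302+28.8) = 26.29 Ω
R_total = R_p + 52.2 = 26.29 + 52.2 = 78.49 Ω
I = V / R_total = 220 / 78.49 = 2.803 A
All the supply current flows through R3; use P = I²R3.
P_R3 = (2.803)² × 52.2 = 410.1 W

410 W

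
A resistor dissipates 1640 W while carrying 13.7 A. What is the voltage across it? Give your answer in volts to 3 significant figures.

Rearranging the power relation for the two known quantities gives V = P / I.
V = 1640 / 13.70 = 119.7 V

120 V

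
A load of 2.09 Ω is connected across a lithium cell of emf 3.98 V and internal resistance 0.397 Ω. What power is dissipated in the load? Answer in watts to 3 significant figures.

5.35 W

With r and R in series, I = ε/(r+R); the load dissipates I²R.
I = ε / (r + R) = 3.98 / (0.397 + 2.09) = 1.600 A
P_load = I² R = (1.600)² × 2.09 = 5.353 W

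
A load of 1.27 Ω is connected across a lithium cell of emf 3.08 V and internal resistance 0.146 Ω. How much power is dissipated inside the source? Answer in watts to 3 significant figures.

The source's internal resistance is just another series element carrying I; its dissipation is I²r.
I = ε / (r + R) = 3.08 / (0.146 + 1.27) = 2.175 A
P_int = I² r = (2.175)² × 0.146 = 0.6908 W

0.691 W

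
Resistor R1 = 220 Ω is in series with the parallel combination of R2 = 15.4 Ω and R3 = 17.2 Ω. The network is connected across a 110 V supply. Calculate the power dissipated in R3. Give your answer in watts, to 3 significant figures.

Collapse R2‖R3 to a single equivalent, reducing the network to two series elements.
R_p = (15.4×17.2)/(15.4+17.2) = 8.125 Ω
R_total = 220 + 8.125 = 228.1 Ω
I = V / R_total = 110 / 228.1 = 0.4822 A
Voltage across the parallel pair: V_p = I × R_p = 0.4822 × 8.125 = 3.918 V
R3 sees V_p directly, so P = V_p² / R3.
P_R3 = (3.918)² / 17.2 = 0.8924 W

0.892 W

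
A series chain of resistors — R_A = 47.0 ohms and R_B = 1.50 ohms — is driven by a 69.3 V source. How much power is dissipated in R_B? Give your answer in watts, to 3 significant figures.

3.06 W

Series elements share the same current, so find I first, then use P = I²R.
R_total = 47.0 + 1.50 = 48.50 Ω
I = V / R_total = 69.3 / 48.50 = 1.429 A
P_R_B = I² × R_B = (1.429)² × 1.50 = 3.062 W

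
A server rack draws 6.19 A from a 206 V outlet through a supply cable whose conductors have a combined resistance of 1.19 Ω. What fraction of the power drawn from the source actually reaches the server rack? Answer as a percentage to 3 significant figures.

96.4 %

The supply cable carries the full 6.19 A.
P_line = I² R_line = (6.190)² × 1.19 = 45.60 W
P_source = V I = 206 × 6.190 = 1275 W; P_load = 1230 W
η = P_load / P_source = 1230 / 1275 = 0.9642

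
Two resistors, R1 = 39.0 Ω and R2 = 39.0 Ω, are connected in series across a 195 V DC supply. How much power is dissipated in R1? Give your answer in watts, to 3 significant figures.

Since the resistors are in series they all carry the loop current I = V/R_total; the power in any one is I²R.
R_total = 39.0 + 39.0 = 78.00 Ω
I = V / R_total = 195 / 78.00 = 2.500 A
P_R1 = I² × R1 = (2.500)² × 39.0 = 243.8 W

244 W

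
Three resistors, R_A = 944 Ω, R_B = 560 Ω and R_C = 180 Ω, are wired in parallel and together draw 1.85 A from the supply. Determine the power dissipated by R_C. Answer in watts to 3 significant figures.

Only the total current is stated, so first find the parallel equivalent to get the voltage across the combination.
1/R_eq = 1/944 + 1/560 + 1/180 ⇒ R_eq = 119.0 Ω
V = I_total × R_eq = 1.850 × 119.0 = 220.2 V
P_R_C = V² / R_C = (220.2)² / 180 = 269.4 W

269 W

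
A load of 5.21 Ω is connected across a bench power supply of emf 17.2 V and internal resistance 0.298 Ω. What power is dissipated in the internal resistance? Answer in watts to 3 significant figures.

Internal loss is I²r, with I set by the total series resistance r+R.
I = ε / (r + R) = 17.2 / (0.298 + 5.21) = 3.123 A
P_int = I² r = (3.123)² × 0.298 = 2.906 W

2.91 W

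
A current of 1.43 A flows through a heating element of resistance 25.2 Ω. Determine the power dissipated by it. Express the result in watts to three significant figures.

The current through and the resistance of the element are both given; use P = I²R.
P = (1.430 A)² × 25.2 Ω = 51.53 W

51.5 W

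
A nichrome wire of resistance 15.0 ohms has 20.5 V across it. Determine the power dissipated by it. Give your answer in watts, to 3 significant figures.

28.0 W

Voltage and resistance are given, so P = V²/R is the one-step route.
P = (20.5 V)² / 15.0 Ω = 28.02 W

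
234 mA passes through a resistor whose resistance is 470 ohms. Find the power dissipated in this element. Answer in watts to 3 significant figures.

25.7 W

The current through and the resistance of the element are both given; use P = I²R.
P = (0.2340 A)² × 470 Ω = 25.74 W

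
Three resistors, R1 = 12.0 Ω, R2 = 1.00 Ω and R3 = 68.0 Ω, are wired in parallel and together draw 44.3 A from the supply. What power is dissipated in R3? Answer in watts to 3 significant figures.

Parallel branches share V, not I — compute V via R_eq, then use V²/R for the target branch.
1/R_eq = 1/12.0 + 1/1.00 + 1/68.0 ⇒ R_eq = 0.9107 Ω
V = I_total × R_eq = 44.30 × 0.9107 = 40.34 V
P_R3 = V² / R3 = (40.34)² / 68.0 = 23.94 W

23.9 W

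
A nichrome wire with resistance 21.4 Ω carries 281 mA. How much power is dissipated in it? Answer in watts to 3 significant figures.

1.69 W

The current through and the resistance of the element are both given; use P = I²R.
P = (0.2810 A)² × 21.4 Ω = 1.690 W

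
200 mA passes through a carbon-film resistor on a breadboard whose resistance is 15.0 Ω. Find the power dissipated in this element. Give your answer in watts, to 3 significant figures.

Current and resistance are given, so P = I²R is the direct form.
P = (0.2000 A)² × 15.0 Ω = 0.6000 W

0.600 W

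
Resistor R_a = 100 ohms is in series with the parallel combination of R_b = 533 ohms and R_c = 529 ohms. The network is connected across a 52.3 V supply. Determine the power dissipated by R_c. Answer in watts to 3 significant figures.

2.73 W

First combine the parallel branches into one equivalent R_p, then R_a + R_p is a series pair.
R_p = (533×529)/(533+529) = 265.5 Ω
R_total = 100 + 265.5 = 365.5 Ω
I = V / R_total = 52.3 / 365.5 = 0.1431 A
Voltage across the parallel pair: V_p = I × R_p = 0.1431 × 265.5 = 37.99 V
R_c is across V_p, so use P = V²/R for that branch.
P_R_c = (37.99)² / 529 = 2.728 W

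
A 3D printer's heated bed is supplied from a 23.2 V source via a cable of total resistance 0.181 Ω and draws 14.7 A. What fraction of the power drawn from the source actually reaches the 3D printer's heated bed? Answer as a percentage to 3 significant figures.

The cable carries the full 14.7 A.
P_line = I² R_line = (14.70)² × 0.181 = 39.11 W
P_source = V I = 23.2 × 14.70 = 341.0 W; P_load = 301.9 W
η = P_load / P_source = 301.9 / 341.0 = 0.8853

88.5 %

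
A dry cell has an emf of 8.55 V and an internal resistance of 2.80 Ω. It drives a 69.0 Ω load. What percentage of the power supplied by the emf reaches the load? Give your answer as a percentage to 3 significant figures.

The source delivers εI, of which I²R reaches the load and I²r is lost; since I is common, η = R/(R+r).
η = R / (R + r) = 69.0 / (69.0 + 2.80) = 0.9610

96.1 %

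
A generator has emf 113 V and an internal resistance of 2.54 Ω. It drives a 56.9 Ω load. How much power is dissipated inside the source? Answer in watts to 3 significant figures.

9.18 W

The source's internal resistance is just another series element carrying I; its dissipation is I²r.
I = ε / (r + R) = 113 / (2.54 + 56.9) = 1.901 A
P_int = I² r = (1.901)² × 2.54 = 9.180 W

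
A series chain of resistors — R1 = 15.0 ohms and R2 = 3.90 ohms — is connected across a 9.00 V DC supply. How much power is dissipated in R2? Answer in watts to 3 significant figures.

Every series element carries the same I. Get I from the total resistance, then P = I² × R2.
R_total = 15.0 + 3.90 = 18.90 Ω
I = V / R_total = 9.00 / 18.90 = 0.4762 A
P_R2 = I² × R2 = (0.4762)² × 3.90 = 0.8844 W

0.884 W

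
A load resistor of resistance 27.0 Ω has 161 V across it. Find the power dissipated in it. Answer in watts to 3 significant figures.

V and R are stated; P = V²/R avoids computing the current.
P = (161 V)² / 27.0 Ω = 960.0 W

960 W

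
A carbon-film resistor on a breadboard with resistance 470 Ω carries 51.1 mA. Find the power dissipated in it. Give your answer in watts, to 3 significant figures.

1.23 W

With I and R stated, P = I²R applies in one step.
P = (0.05110 A)² × 470 Ω = 1.227 W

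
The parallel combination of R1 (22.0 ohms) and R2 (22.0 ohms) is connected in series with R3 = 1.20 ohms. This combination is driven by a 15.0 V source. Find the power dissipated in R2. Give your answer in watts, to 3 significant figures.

8.31 W

Reduce the parallel combination to a single R_p; the circuit then becomes R_p in series with the remaining resistor.
R_p = (22.0×22.0)/(22.0+22.0) = 11.00 Ω
R_total = R_p + 1.20 = 11.00 + 1.20 = 12.20 Ω
I = V / R_total = 15.0 / 12.20 = 1.230 A
Voltage across the parallel pair: V_p = I × R_p = 1.230 × 11.00 = 13.52 V
R2 sits across V_p; its power is V_p²/R.
P_R2 = (13.52)² / 22.0 = 8.314 W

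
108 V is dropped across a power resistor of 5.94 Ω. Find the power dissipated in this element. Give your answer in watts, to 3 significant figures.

With V across and R both known, P = V²/R gives the dissipation directly.
P = (108 V)² / 5.94 Ω = 1964 W

1960 W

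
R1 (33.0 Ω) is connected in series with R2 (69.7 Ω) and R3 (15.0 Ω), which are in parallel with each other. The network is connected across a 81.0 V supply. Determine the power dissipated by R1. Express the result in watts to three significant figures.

Replace R2 and R3 with their parallel equivalent so the circuit becomes R1 in series with R_p.
R_p = (69.7×15.0)/(69.7+15.0) = 12.34 Ω
R_total = 33.0 + 12.34 = 45.34 Ω
I = V / R_total = 81.0 / 45.34 = 1.786 A
All the current flows through R1; use P = I²R.
P_R1 = (1.786)² × 33.0 = 105.3 W

105 W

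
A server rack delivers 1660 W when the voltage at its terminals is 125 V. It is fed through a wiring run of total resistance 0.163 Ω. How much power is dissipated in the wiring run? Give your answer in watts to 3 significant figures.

28.7 W

The wiring run is a series resistance carrying the load current; its dissipation is I²R_line.
I = P / V = 1660 / 125 = 13.28 A through the wiring run.
P_line = I² R_line = (13.28)² × 0.163 = 28.75 W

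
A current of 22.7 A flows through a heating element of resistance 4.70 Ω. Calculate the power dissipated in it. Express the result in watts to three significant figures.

With I and R stated, P = I²R applies in one step.
P = (22.70 A)² × 4.70 Ω = 2422 W

2420 W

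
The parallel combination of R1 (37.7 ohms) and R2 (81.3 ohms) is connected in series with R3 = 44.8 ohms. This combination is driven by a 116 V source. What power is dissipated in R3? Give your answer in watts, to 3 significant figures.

Combine R1 and R2 into their parallel equivalent first, reducing the network to two series resistors.
R_p = (37.7×81.3)/(37.7+81.3) = 25.76 Ω
R_total = R_p + 44.8 = 25.76 + 44.8 = 70.56 Ω
I = V / R_total = 116 / 70.56 = 1.644 A
R3 carries the full series current, so P = I²R.
P_R3 = (1.644)² × 44.8 = 121.1 W

121 W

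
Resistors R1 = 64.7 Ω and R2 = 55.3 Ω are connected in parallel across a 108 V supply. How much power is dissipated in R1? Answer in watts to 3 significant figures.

180 W

Each parallel branch sees the full supply voltage, so P = V²/R applies directly to the target branch.
P_R1 = V² / R1 = (108)² / 64.7 Ω = 180.3 W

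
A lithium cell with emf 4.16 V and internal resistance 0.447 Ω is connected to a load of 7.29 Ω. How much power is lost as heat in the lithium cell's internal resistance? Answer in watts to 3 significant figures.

0.129 W

The internal resistance carries the same current as the load; P_int = I²r.
I = ε / (r + R) = 4.16 / (0.447 + 7.29) = 0.5377 A
P_int = I² r = (0.5377)² × 0.447 = 0.1292 W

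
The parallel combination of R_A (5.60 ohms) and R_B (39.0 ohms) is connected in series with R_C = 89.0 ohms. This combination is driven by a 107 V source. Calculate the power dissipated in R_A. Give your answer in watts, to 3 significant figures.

5.56 W

First find R_p for the parallel pair, then treat R_p + R_C as a series loop.
R_p = (5.60×39.0)/(5.60+39.0) = 4.897 Ω
R_total = R_p + 89.0 = 4.897 + 89.0 = 93.90 Ω
I = V / R_total = 107 / 93.90 = 1.140 A
Voltage across the parallel pair: V_p = I × R_p = 1.140 × 4.897 = 5.580 V
R_A sits across V_p; its power is V_p²/R.
P_R_A = (5.580)² / 5.60 = 5.560 W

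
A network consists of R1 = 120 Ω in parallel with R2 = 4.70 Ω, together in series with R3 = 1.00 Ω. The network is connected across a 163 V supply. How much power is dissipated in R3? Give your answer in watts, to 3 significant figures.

871 W

Collapse the R1‖R2 pair into one equivalent R_p; then R_p and R3 form a series string.
R_p = (120×4.70)/(120+4.70) = 4.523 Ω
R_total = R_p + 1.00 = 4.523 + 1.00 = 5.523 Ω
I = V / R_total = 163 / 5.523 = 29.51 A
R3 carries the full series current, so P = I²R.
P_R3 = (29.51)² × 1.00 = 871.1 W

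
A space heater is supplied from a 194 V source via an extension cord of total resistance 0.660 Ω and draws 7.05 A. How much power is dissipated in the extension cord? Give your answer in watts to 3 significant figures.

32.8 W

Line loss is just I²R for the cable — we know both I and R_line directly.
The extension cord carries the full 7.05 A.
P_line = I² R_line = (7.050)² × 0.660 = 32.80 W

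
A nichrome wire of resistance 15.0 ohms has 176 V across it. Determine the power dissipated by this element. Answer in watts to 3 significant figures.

We know the drop across the element and its resistance — P = V²/R, one step.
P = (176 V)² / 15.0 Ω = 2065 W

2070 W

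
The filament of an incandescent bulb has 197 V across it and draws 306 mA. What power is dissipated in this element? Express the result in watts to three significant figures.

With V and I both given, power follows immediately from P = V I.
P = 197 V × 0.3060 A = 60.28 W

60.3 W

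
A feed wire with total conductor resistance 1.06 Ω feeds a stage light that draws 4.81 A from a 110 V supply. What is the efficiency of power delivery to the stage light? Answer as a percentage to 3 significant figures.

95.4 %

The feed wire carries the full 4.81 A.
P_line = I² R_line = (4.810)² × 1.06 = 24.52 W
P_source = V I = 110 × 4.810 = 529.1 W; P_load = 504.6 W
η = P_load / P_source = 504.6 / 529.1 = 0.9536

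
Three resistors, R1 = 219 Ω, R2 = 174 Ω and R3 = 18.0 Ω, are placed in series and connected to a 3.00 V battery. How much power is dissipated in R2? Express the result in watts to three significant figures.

The current is common to all series resistors; compute it, then apply P = I²R for the target.
R_total = 219 + 174 + 18.0 = 411.0 Ω
I = V / R_total = 3.00 / 411.0 = 0.007299 A
P_R2 = I² × R2 = (0.007299)² × 174 = 0.009271 W

0.00927 W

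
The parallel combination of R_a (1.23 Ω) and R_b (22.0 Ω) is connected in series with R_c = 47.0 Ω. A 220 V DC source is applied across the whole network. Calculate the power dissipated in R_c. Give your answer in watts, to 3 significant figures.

First find R_p for the parallel pair, then treat R_p + R_c as a series loop.
R_p = (1.23×22.0)/(1.23+22.0) = 1.165 Ω
R_total = R_p + 47.0 = 1.165 + 47.0 = 48.16 Ω
I = V / R_total = 220 / 48.16 = 4.568 A
R_c is the series element, so its power is I²R.
P_R_c = (4.568)² × 47.0 = 980.6 W

981 W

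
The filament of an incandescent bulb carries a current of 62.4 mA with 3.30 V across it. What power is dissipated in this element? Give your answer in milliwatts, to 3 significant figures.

With V and I both given, power follows immediately from P = V I.
P = 3.30 V × 0.06240 A = 0.2059 W

206 mW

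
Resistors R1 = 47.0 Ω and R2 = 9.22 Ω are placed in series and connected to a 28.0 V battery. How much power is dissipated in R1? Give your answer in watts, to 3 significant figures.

11.7 W

Since the resistors are in series they all carry the loop current I = V/R_total; the power in any one is I²R.
R_total = 47.0 + 9.22 = 56.22 Ω
I = V / R_total = 28.0 / 56.22 = 0.4980 A
P_R1 = I² × R1 = (0.4980)² × 47.0 = 11.66 W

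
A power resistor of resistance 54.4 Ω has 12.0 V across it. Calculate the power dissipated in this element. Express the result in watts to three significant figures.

With V across and R both known, P = V²/R gives the dissipation directly.
P = (12.0 V)² / 54.4 Ω = 2.647 W

2.65 W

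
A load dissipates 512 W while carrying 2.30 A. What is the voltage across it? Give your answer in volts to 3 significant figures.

223 V

The two known quantities fix the third via V = P / I.
V = 512 / 2.300 = 222.6 V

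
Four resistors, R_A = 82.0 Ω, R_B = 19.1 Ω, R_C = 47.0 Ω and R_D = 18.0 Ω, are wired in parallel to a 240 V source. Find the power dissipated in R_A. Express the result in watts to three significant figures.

702 W

Each parallel branch sees the full supply voltage, so P = V²/R applies directly to the target branch.
P_R_A = V² / R_A = (240)² / 82.0 Ω = 702.4 W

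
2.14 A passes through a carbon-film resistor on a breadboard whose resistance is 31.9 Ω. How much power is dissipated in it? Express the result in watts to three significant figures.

146 W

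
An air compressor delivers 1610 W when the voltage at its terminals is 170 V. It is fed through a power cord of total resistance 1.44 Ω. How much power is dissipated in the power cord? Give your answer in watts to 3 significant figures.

129 W

The power cord and load are in series, so the same current flows in both; the loss is I²R_line.
I = P / V = 1610 / 170 = 9.471 A through the power cord.
P_line = I² R_line = (9.471)² × 1.44 = 129.2 W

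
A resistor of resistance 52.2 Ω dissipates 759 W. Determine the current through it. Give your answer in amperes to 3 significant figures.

3.81 A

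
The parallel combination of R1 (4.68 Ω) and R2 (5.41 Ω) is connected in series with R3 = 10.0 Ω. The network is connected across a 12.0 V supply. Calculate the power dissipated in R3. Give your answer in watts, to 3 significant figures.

First find R_p for the parallel pair, then treat R_p + R3 as a series loop.
R_p = (4.68×5.41)/(4.68+5.41) = 2.509 Ω
R_total = R_p + 10.0 = 2.509 + 10.0 = 12.51 Ω
I = V / R_total = 12.0 / 12.51 = 0.9593 A
R3 is the series element, so its power is I²R.
P_R3 = (0.9593)² × 10.0 = 9.202 W

9.20 W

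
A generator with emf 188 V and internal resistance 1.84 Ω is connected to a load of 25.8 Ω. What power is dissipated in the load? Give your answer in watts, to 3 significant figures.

Find the circuit current first, then P = I²R for the load (series elements share I).
I = ε / (r + R) = 188 / (1.84 + 25.8) = 6.802 A
P_load = I² R = (6.802)² × 25.8 = 1194 W

1190 W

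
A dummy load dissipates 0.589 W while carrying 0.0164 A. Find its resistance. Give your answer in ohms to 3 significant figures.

2190 Ω

From P = V I = I²R = V²/R, with the two given quantities we get R = P / I².
R = 0.589 / (0.01640)² = 2190 Ω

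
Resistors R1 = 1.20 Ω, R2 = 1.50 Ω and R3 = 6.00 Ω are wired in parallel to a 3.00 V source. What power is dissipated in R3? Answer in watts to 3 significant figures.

The supply voltage appears across each parallel branch — just use P = V²/R3.
P_R3 = V² / R3 = (3.00)² / 6.00 Ω = 1.500 W

1.50 W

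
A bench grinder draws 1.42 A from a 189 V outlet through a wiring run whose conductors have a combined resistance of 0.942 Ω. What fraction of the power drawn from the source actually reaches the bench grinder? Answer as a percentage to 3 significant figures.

The wiring run carries the full 1.42 A.
P_line = I² R_line = (1.420)² × 0.942 = 1.899 W
P_source = V I = 189 × 1.420 = 268.4 W; P_load = 266.5 W
η = P_load / P_source = 266.5 / 268.4 = 0.9929

99.3 %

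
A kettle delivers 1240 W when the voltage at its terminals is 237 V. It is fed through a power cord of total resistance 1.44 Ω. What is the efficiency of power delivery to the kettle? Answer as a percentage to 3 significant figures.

96.9 %

I = P / V = 1240 / 237 = 5.232 A through the power cord.
P_line = I² R_line = (5.232)² × 1.44 = 39.42 W
P_source = P_load + P_line = 1240 + 39.42 = 1279 W
η = P_load / P_source = 1240 / 1279 = 0.9692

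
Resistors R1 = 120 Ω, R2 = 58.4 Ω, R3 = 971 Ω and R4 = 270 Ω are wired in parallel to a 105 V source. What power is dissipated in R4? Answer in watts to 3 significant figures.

Every branch has 105 V across it, so for R4 the power is simply V²/R.
P_R4 = V² / R4 = (105)² / 270 Ω = 40.83 W

40.8 W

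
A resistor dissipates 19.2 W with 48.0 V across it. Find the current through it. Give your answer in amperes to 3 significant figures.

0.400 A

The two known quantities fix the third via I = P / V.
I = 19.2 / 48.0 = 0.4000 A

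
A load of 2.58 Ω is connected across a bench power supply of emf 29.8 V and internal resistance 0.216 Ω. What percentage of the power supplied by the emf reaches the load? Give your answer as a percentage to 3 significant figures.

92.3 %

Efficiency is P_load / P_total. With a series r and R sharing the same I, P = I²R for each, so η = R/(R+r).
η = R / (R + r) = 2.58 / (2.58 + 0.216) = 0.9227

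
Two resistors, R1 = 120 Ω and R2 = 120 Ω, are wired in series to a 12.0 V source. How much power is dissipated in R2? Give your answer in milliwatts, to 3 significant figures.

300 mW

Every series element carries the same I. Get I from the total resistance, then P = I² × R2.
R_total = 120 + 120 = 240.0 Ω
I = V / R_total = 12.0 / 240.0 = 0.05000 A
P_R2 = I² × R2 = (0.05000)² × 120 = 0.3000 W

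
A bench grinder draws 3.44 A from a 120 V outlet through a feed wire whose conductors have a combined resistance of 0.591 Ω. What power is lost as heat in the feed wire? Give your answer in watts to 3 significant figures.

Only the current and the line resistance are needed for the I²R loss.
The feed wire carries the full 3.44 A.
P_line = I² R_line = (3.440)² × 0.591 = 6.994 W

6.99 W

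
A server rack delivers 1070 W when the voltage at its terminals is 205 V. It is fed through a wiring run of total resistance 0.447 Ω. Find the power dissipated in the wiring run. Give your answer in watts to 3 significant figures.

Only the current and the line resistance are needed for the I²R loss.
I = P / V = 1070 / 205 = 5.220 A through the wiring run.
P_line = I² R_line = (5.220)² × 0.447 = 12.18 W

12.2 W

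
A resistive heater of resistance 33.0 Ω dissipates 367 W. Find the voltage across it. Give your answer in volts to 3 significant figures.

110 V

Rearranging the power relation for the two known quantities gives V = √(P R).
V = √(367 × 33.0) = 110.0 V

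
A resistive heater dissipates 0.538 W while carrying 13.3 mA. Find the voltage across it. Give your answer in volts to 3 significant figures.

From P = V I = I²R = V²/R, with the two given quantities we get V = P / I.
V = 0.538 / 0.01330 = 40.45 V

40.5 V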